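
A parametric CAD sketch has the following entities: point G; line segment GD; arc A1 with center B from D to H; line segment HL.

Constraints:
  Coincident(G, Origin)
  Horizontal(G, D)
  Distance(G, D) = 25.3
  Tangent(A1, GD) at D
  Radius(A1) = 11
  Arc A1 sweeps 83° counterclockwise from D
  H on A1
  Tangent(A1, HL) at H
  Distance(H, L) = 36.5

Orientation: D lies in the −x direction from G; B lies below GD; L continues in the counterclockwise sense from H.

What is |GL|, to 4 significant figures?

61.31

G is at the origin; GD is horizontal with |GD| = 25.3 and D on the −x side, so D = (-25.30, 0.000). A1 meets GD tangentially, so BD is at right angles to GD, so B = D + (0, -11) = (-25.30, -11.00). On A1, D sits at bearing 90° from B; an 83° counterclockwise sweep puts H at bearing 173°, so H = B + 11.0·(cos 173°, sin 173°) = (-36.22, -9.659). Tangency of A1 to HL means the radius BH is perpendicular to HL, so HL runs along (−sin 173°, cos 173°); with |HL| = 36.5, L = (-40.67, -45.89). Then |GL| = |L − G| = 61.31.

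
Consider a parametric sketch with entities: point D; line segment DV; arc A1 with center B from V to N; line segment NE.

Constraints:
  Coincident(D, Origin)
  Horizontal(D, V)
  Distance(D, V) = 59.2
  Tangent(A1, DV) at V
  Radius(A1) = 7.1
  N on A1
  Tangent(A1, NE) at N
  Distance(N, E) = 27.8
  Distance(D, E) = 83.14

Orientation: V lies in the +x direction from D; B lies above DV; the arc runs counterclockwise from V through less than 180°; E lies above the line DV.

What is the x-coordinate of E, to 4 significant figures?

78.00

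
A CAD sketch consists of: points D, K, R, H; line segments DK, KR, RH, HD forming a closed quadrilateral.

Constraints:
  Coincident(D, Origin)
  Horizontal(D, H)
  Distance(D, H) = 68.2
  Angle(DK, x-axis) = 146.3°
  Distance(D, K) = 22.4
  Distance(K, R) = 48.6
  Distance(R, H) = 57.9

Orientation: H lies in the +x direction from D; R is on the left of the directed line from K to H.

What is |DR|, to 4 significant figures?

43.58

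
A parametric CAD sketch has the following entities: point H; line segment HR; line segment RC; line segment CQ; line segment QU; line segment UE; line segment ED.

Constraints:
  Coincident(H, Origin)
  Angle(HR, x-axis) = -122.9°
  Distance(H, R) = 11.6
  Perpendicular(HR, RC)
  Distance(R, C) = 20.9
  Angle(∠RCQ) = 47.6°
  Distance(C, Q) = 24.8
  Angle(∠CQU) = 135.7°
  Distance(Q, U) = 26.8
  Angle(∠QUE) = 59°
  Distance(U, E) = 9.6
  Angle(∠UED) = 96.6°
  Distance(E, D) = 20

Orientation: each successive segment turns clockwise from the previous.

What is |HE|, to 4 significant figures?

18.12

H is at the origin; HR runs at -122.9° with length 11.6, so R = (-6.301, -9.740). The perpendicularity gives RC at right angles to HR, so RC runs at 147.1°; with |RC| = 20.9, C = (-23.85, 1.613). ∠RCQ = 47.6° gives CQ at 14.70° from the x-axis; with |CQ| = 24.8, Q = (0.1394, 7.906). ∠CQU = 135.7° gives QU at -29.60° from the x-axis; with |QU| = 26.8, U = (23.44, -5.332). ∠QUE = 59.0° gives UE at -150.6° from the x-axis; with |UE| = 9.6, E = (15.08, -10.04). Then |HE| = |E − H| = 18.12.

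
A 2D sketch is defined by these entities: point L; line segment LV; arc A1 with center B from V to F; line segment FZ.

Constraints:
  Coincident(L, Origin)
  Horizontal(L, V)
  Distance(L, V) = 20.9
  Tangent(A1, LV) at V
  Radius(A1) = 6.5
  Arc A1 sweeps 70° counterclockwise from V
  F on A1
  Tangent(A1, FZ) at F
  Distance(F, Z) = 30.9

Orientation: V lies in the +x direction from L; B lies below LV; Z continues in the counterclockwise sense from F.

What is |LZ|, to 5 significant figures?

33.580

L is at the origin; L and V share the same y with |LV| = 20.9 and V on the +x side, so V = (20.900, 0.0000). The tangent condition forces BV to be normal to LV, so B = V + (0, -6.5) = (20.900, -6.5000). On A1, V sits at bearing 90° from B; a 70° counterclockwise sweep puts F at bearing 160°, so F = B + 6.5·(cos 160°, sin 160°) = (14.792, -4.2769). A1 meets FZ tangentially, so BF is at right angles to FZ, so FZ runs along (−sin 160°, cos 160°); with |FZ| = 30.9, Z = (4.2236, -33.313). Then |LZ| = |Z − L| = 33.580.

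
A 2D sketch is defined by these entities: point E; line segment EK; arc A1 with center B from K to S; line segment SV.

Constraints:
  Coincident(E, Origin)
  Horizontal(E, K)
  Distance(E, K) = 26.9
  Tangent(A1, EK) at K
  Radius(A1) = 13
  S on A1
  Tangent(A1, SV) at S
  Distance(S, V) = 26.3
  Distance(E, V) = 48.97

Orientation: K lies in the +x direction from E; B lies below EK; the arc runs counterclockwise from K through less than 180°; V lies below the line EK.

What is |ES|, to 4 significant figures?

23.25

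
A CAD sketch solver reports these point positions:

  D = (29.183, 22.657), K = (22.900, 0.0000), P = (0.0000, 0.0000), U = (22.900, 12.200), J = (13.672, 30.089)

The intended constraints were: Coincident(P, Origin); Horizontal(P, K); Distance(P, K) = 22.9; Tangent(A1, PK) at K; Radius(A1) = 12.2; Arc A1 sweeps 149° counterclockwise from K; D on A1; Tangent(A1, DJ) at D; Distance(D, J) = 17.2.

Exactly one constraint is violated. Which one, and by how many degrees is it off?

Tangent(A1, DJ) at D — off by 5.40°.

P = (0.00, 0.00) ✓; P.y = 0.00, K.y = 0.00 ✓; |PK| = 22.90 ✓; ∠(UK, KP) = 90.00° ✓; |UK| = 12.20 ✓; bearing(U→D) − bearing(U→K) = 149.0° ✓; |UD| = 12.20 ✓; ∠(UD, DJ) = 84.60° ✗; |DJ| = 17.20 ✓.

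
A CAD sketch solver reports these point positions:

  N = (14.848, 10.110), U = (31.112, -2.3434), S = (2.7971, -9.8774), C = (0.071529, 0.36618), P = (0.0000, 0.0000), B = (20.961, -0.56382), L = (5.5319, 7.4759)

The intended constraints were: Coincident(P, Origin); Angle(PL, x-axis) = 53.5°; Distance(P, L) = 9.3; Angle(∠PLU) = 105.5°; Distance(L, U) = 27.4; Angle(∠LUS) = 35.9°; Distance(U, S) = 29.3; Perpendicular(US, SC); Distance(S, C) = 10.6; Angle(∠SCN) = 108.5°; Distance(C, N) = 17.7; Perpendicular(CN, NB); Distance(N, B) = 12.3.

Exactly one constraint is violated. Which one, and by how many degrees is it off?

Perpendicular(CN, NB) — off by 3.60°.

P = (0.00, 0.00) ✓; PL at 53.50° ✓; |PL| = 9.300 ✓; ∠PLU = 105.5° ✓; |LU| = 27.40 ✓; ∠LUS = 35.90° ✓; |US| = 29.30 ✓; ∠(US, SC) = 90.00° ✓; |SC| = 10.60 ✓; ∠SCN = 108.5° ✓; |CN| = 17.70 ✓; ∠(CN, NB) = 93.60° ✗; |NB| = 12.30 ✓.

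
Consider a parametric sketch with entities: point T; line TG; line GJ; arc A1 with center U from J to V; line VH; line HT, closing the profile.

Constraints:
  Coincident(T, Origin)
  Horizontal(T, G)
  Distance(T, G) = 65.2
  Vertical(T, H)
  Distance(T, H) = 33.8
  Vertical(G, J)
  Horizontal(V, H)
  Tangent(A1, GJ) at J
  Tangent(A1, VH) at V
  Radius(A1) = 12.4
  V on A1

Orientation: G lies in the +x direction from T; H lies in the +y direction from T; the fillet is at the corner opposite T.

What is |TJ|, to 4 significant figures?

68.62

The virtual corner opposite T is at (65.20, 33.80). Since A1 is tangent to GJ there, UJ ⟂ GJ and since A1 is tangent to VH there, UV ⟂ VH, with radius 12.4, so the center U sits 12.4 in from both sides at U = (52.80, 21.40). That places the tangent points at J = (65.20, 21.40) on GJ and V = (52.80, 33.80) on VH. Then |TJ| = |J − T| = 68.62.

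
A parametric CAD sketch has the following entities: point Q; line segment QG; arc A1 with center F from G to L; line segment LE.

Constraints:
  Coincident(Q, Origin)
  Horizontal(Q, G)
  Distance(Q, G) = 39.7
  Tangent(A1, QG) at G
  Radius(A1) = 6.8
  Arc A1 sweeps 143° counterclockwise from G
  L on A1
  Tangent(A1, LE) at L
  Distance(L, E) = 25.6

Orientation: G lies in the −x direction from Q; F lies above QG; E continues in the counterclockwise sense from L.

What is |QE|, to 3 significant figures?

62.5

Q is at the origin; QG is horizontal with |QG| = 39.7 and G on the −x side, so G = (-39.7, 0.00). Since A1 is tangent to QG there, FG ⟂ QG, so F = G + (0, 6.8) = (-39.7, 6.80). On A1, G sits at bearing -90° from F; a 143° counterclockwise sweep puts L at bearing 53°, so L = F + 6.8·(cos 53°, sin 53°) = (-35.6, 12.2). A1 meets LE tangentially, so FL is at right angles to LE, so LE runs along (−sin 53°, cos 53°); with |LE| = 25.6, E = (-56.1, 27.6). Then |QE| = |E − Q| = 62.5.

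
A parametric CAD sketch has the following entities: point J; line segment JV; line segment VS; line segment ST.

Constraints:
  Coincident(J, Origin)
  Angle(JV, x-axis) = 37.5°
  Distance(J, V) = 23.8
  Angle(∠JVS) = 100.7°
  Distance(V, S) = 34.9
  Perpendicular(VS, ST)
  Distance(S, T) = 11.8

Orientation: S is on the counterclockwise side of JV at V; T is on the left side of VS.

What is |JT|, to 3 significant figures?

41.0

∠JVS = 100.7°, so VS runs at 37.5° + (180° − 100.7°) = 117° from the x-axis; with |VS| = 34.9, S = V + 34.9·(cos 117°, sin 117°) = (3.15, 45.6). The perpendicularity gives ST at right angles to VS; with |ST| = 11.8 on the left of VS, T = S + 11.8·(-0.893, -0.451) = (-7.39, 40.3). Then |JT| = |T − J| = 41.0.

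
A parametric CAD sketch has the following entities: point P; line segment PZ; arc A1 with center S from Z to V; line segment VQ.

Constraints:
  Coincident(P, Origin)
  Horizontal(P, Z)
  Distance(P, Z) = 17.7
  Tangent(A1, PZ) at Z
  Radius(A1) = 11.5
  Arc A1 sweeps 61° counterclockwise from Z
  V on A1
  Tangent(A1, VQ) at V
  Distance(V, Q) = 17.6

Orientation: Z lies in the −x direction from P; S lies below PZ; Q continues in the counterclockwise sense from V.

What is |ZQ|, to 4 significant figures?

28.29

On A1, Z sits at bearing 90° from S; a 61° counterclockwise sweep puts V at bearing 151°, so V = S + 11.5·(cos 151°, sin 151°) = (-27.76, -5.925). Since A1 is tangent to VQ there, SV ⟂ VQ, so VQ runs along (−sin 151°, cos 151°); with |VQ| = 17.6, Q = (-36.29, -21.32). Then |ZQ| = |Q − Z| = 28.29.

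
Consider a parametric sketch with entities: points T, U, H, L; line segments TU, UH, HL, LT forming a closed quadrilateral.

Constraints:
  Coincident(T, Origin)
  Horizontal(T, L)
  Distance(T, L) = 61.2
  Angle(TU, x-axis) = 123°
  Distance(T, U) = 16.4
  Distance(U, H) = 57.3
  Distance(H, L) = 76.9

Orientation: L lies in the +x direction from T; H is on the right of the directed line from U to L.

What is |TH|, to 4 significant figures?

43.24

Checks: T.y = 0.00, L.y = 0.00 ✓; |UH| = 57.30 ✓; |HL| = 76.90 ✓.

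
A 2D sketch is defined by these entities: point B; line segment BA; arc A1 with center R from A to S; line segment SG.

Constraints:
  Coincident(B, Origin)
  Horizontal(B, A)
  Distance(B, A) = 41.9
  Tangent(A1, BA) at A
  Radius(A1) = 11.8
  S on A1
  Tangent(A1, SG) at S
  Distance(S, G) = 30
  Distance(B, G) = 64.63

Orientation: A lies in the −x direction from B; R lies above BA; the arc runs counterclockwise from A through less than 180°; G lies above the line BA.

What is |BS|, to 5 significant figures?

36.653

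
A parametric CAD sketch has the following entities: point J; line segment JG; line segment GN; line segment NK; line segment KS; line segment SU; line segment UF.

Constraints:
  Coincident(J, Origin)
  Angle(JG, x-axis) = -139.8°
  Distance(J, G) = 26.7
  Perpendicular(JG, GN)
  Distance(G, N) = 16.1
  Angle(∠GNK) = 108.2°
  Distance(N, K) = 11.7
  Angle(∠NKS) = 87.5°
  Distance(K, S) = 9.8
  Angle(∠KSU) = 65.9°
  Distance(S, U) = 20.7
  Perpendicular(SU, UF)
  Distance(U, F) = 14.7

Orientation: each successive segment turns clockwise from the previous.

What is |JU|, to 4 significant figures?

35.98

J is at the origin; JG runs at -139.8° with length 26.7, so G = (-20.39, -17.23). JG ⟂ GN, so GN runs at 130.2°; with |GN| = 16.1, N = (-30.79, -4.937). ∠GNK = 108.2° gives NK at 58.40° from the x-axis; with |NK| = 11.7, K = (-24.65, 5.029). ∠NKS = 87.5° gives KS at -34.10° from the x-axis; with |KS| = 9.8, S = (-16.54, -0.4657). ∠KSU = 65.9° gives SU at -148.2° from the x-axis; with |SU| = 20.7, U = (-34.13, -11.37). Then |JU| = |U − J| = 35.98.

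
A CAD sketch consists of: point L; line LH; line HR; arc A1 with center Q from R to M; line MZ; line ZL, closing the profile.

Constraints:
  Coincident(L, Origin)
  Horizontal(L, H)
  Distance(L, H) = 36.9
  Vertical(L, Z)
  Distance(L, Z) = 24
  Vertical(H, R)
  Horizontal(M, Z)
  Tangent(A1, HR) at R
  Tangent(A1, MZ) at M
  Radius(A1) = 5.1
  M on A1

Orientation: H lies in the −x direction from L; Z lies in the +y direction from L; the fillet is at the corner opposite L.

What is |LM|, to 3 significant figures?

39.8

The virtual corner opposite L is at (-36.9, 24.0). The tangent condition forces QR to be normal to HR and the tangent condition forces QM to be normal to MZ, with radius 5.1, so the center Q sits 5.1 in from both sides at Q = (-31.8, 18.9). That places the tangent points at R = (-36.9, 18.9) on HR and M = (-31.8, 24.0) on MZ. Then |LM| = |M − L| = 39.8.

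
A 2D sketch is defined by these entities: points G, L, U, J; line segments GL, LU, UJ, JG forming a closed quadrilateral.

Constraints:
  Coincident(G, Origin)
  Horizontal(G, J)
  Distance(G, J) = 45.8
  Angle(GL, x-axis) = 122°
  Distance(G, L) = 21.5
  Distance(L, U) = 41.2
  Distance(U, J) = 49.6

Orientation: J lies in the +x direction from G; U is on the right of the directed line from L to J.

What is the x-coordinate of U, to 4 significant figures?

0.9063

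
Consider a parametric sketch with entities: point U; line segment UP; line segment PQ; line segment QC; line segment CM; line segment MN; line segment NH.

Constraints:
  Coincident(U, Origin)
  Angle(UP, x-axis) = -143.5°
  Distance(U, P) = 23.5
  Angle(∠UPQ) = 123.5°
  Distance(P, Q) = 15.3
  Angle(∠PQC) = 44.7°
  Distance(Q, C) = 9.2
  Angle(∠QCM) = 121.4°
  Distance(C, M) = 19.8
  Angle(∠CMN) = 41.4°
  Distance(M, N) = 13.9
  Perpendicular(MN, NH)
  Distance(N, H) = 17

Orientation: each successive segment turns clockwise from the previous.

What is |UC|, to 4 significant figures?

25.39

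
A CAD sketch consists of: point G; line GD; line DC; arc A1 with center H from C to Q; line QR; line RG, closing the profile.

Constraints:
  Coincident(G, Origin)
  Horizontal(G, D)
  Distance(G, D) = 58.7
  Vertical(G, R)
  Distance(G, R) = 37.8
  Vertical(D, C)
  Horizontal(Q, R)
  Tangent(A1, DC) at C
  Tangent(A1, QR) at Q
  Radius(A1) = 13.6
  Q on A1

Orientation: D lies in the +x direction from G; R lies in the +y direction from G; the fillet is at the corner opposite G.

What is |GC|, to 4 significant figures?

63.49

The virtual corner opposite G is at (58.70, 37.80). The tangent condition forces HC to be normal to DC and since A1 is tangent to QR there, HQ ⟂ QR, with radius 13.6, so the center H sits 13.6 in from both sides at H = (45.10, 24.20). That places the tangent points at C = (58.70, 24.20) on DC and Q = (45.10, 37.80) on QR. Then |GC| = |C − G| = 63.49.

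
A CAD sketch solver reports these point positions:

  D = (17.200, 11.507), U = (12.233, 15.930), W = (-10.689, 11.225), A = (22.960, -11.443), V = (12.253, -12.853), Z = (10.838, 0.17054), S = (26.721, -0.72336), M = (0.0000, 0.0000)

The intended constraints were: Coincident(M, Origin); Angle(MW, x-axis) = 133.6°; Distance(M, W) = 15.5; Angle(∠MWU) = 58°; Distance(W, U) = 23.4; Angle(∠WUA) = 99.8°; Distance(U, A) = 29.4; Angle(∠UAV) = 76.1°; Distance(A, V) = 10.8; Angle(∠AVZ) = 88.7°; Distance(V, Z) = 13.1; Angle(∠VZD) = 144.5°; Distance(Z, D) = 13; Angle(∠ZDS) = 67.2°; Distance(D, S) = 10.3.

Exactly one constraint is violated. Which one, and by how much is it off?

Distance(D, S) = 10.3 — off by 5.20.

M = (0.00, 0.00) ✓; MW at 133.6° ✓; |MW| = 15.50 ✓; ∠MWU = 58.00° ✓; |WU| = 23.40 ✓; ∠WUA = 99.80° ✓; |UA| = 29.40 ✓; ∠UAV = 76.10° ✓; |AV| = 10.80 ✓; ∠AVZ = 88.70° ✓; |VZ| = 13.10 ✓; ∠VZD = 144.5° ✓; |ZD| = 13.00 ✓; ∠ZDS = 67.20° ✓; |DS| = 15.50 ✗.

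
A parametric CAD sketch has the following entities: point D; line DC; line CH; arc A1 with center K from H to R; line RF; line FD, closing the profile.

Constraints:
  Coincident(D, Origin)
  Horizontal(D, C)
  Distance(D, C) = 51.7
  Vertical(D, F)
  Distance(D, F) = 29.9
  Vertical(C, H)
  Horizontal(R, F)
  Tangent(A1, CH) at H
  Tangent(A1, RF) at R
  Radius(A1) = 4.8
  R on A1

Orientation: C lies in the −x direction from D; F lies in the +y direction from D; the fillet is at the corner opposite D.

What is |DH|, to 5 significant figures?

57.471

D is at the origin; DC is horizontal with |DC| = 51.7 and C on the −x side, so C = (-51.700, 0.0000). DF is vertical with |DF| = 29.9 and F on the +y side, so F = (0.0000, 29.900). The virtual corner opposite D is at (-51.700, 29.900). A1 meets CH tangentially, so KH is at right angles to CH and A1 meets RF tangentially, so KR is at right angles to RF, with radius 4.8, so the center K sits 4.8 in from both sides at K = (-46.900, 25.100). That places the tangent points at H = (-51.700, 25.100) on CH and R = (-46.900, 29.900) on RF. Then |DH| = |H − D| = 57.471.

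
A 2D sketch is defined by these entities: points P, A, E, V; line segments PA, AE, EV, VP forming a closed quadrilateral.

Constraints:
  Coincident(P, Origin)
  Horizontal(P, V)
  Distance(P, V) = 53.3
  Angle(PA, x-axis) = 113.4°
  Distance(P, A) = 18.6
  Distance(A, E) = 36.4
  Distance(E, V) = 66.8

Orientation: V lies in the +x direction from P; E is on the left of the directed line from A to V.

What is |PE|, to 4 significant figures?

50.48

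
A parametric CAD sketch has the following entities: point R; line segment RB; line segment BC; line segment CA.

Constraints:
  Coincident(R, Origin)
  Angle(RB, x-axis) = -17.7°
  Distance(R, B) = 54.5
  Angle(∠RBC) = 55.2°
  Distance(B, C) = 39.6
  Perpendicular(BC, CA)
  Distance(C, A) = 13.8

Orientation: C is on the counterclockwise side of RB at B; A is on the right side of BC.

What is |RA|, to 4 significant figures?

59.17

R is at the origin; RB runs at -17.7° with length 54.5, so B = 54.5·(cos -17.7°, sin -17.7°) = (51.92, -16.57). ∠RBC = 55.2°, so BC runs at -17.7° + (180° − 55.2°) = 107.1° from the x-axis; with |BC| = 39.6, C = B + 39.6·(cos 107.1°, sin 107.1°) = (40.28, 21.28). The perpendicularity gives CA at right angles to BC; with |CA| = 13.8 on the right of BC, A = C + 13.8·(0.9558, 0.2940) = (53.47, 25.34). Then |RA| = |A − R| = 59.17.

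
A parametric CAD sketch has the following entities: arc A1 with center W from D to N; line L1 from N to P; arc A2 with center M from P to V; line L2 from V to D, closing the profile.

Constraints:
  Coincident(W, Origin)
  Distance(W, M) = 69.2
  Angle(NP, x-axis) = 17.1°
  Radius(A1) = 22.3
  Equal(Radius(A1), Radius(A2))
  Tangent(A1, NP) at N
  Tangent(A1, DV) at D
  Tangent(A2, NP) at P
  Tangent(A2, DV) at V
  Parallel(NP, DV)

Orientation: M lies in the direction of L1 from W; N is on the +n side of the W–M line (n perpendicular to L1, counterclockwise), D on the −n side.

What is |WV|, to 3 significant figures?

72.7

Tangency of A1 to both parallel lines with radius 22.3 puts N and D at W ± 22.3·n: N = (-6.56, 21.3), D = (6.56, -21.3). Equal radii place P and V the same way about M: P = M + 22.3·n = (59.6, 41.7), V = M − 22.3·n = (72.7, -0.967). Then |WV| = |V − W| = 72.7.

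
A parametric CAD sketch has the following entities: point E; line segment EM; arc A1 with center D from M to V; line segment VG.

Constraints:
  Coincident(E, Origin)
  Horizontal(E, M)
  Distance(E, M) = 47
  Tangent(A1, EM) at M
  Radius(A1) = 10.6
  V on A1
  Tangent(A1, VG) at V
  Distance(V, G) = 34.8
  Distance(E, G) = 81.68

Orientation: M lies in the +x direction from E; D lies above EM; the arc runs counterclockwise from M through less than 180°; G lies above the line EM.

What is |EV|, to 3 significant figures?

56.4

E is at the origin; E and M share the same y with |EM| = 47.0 and M on the +x side, so M = (47.0, 0.00). Tangency of A1 to EM means the radius DM is perpendicular to EM, so D = M + (0, 10.6) = (47.0, 10.6). Since DV ⟂ VG (tangency), |DG| = √(10.6² + 34.8²) = 36.4 regardless of where V sits on A1. So G lies on both circle(E, 81.68) and circle(D, 36.4); the above-EM intersection is G = (73.6, 35.4). V is the foot of the tangent from G: V = (56.2, 5.29).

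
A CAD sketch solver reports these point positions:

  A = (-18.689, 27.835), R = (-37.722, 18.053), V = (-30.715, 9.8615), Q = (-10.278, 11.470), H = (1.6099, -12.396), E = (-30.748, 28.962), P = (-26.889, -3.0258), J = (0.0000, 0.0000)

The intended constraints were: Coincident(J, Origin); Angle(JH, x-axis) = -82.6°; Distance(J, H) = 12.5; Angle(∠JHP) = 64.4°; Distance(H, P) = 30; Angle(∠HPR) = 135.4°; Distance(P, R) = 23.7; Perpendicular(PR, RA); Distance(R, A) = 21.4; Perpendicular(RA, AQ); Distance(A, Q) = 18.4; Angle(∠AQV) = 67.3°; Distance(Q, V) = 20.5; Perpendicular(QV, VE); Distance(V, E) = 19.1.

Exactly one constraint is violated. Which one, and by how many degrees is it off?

Perpendicular(QV, VE) — off by 4.40°.

J = (0.00, 0.00) ✓; JH at -82.60° ✓; |JH| = 12.50 ✓; ∠JHP = 64.40° ✓; |HP| = 30.00 ✓; ∠HPR = 135.4° ✓; |PR| = 23.70 ✓; ∠(PR, RA) = 90.00° ✓; |RA| = 21.40 ✓; ∠(RA, AQ) = 90.00° ✓; |AQ| = 18.40 ✓; ∠AQV = 67.30° ✓; |QV| = 20.50 ✓; ∠(QV, VE) = 94.40° ✗; |VE| = 19.10 ✓.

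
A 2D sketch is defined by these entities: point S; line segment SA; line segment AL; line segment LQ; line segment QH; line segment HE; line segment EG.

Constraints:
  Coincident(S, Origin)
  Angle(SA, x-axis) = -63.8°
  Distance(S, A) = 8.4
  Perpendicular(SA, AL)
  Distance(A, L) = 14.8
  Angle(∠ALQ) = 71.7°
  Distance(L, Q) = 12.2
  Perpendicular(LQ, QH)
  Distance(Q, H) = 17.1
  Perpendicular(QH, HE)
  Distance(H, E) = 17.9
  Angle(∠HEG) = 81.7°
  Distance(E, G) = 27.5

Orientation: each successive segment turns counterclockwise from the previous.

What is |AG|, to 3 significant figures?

25.0

S is at the origin; SA runs at -63.8° with length 8.4, so A = (3.71, -7.54). SA ⟂ AL, so AL runs at 26.2°; with |AL| = 14.8, L = (17.0, -1.00). ∠ALQ = 71.7° gives LQ at 134° from the x-axis; with |LQ| = 12.2, Q = (8.44, 7.70). LQ is perpendicular to QH, so QH runs at -136°; with |QH| = 17.1, H = (-3.76, -4.29). The perpendicularity gives HE at right angles to QH, so HE runs at -45.5°; with |HE| = 17.9, E = (8.79, -17.1). ∠HEG = 81.7° gives EG at 52.8° from the x-axis; with |EG| = 27.5, G = (25.4, 4.85). Then |AG| = |G − A| = 25.0.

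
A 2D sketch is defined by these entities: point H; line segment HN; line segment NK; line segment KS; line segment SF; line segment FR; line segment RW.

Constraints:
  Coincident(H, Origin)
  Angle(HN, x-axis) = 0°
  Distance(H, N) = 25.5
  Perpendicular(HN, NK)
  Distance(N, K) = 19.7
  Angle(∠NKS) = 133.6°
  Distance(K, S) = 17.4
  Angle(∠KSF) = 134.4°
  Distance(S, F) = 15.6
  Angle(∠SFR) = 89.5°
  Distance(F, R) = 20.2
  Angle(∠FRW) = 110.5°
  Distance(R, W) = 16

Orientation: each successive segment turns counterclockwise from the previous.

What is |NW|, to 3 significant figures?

13.5

H is at the origin; HN runs at 0.0° with length 25.5, so N = (25.5, 0.00). The perpendicularity gives NK at right angles to HN, so NK runs at 90.0°; with |NK| = 19.7, K = (25.5, 19.7). ∠NKS = 133.6° gives KS at 136° from the x-axis; with |KS| = 17.4, S = (12.9, 31.7). ∠KSF = 134.4° gives SF at -178° from the x-axis; with |SF| = 15.6, F = (-2.69, 31.2). ∠SFR = 89.5° gives FR at -87.5° from the x-axis; with |FR| = 20.2, R = (-1.81, 11.0). ∠FRW = 110.5° gives RW at -18.0° from the x-axis; with |RW| = 16.0, W = (13.4, 6.03). Then |NW| = |W − N| = 13.5.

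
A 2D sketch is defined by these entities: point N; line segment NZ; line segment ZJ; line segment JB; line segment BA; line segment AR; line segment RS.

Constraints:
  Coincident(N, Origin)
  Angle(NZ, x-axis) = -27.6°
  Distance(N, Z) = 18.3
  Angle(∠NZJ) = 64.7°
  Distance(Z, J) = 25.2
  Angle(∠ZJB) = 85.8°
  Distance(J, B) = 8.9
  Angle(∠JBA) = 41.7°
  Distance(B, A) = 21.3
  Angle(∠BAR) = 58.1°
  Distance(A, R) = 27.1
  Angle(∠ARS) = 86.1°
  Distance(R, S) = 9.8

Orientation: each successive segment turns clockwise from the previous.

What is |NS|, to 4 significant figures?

35.58

N is at the origin; NZ runs at -27.6° with length 18.3, so Z = (16.22, -8.478). ∠NZJ = 64.7° gives ZJ at -142.9° from the x-axis; with |ZJ| = 25.2, J = (-3.882, -23.68). ∠ZJB = 85.8° gives JB at 122.9° from the x-axis; with |JB| = 8.9, B = (-8.716, -16.21). ∠JBA = 41.7° gives BA at -15.40° from the x-axis; with |BA| = 21.3, A = (11.82, -21.86). ∠BAR = 58.1° gives AR at -137.3° from the x-axis; with |AR| = 27.1, R = (-8.097, -40.24). ∠ARS = 86.1° gives RS at 128.8° from the x-axis; with |RS| = 9.8, S = (-14.24, -32.60). Then |NS| = |S − N| = 35.58.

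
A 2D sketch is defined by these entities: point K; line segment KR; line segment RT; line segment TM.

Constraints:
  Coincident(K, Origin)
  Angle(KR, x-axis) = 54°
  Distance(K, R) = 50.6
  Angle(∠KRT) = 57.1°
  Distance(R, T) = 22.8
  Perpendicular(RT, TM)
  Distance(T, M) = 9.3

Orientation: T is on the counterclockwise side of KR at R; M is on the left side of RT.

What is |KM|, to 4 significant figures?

33.51

K is at the origin; KR runs at 54.0° with length 50.6, so R = 50.6·(cos 54.0°, sin 54.0°) = (29.74, 40.94). ∠KRT = 57.1°, so RT runs at 54.0° + (180° − 57.1°) = 176.9° from the x-axis; with |RT| = 22.8, T = R + 22.8·(cos 176.9°, sin 176.9°) = (6.975, 42.17). RT is perpendicular to TM; with |TM| = 9.3 on the left of RT, M = T + 9.3·(-0.05408, -0.9985) = (6.472, 32.88). Then |KM| = |M − K| = 33.51.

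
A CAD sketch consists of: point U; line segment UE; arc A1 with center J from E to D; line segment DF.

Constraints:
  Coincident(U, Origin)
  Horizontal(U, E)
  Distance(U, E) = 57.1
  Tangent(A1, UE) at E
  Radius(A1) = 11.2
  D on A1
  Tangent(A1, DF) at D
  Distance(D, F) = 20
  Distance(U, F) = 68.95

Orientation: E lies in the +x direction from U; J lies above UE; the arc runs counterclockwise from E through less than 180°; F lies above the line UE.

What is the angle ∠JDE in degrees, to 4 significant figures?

34.04°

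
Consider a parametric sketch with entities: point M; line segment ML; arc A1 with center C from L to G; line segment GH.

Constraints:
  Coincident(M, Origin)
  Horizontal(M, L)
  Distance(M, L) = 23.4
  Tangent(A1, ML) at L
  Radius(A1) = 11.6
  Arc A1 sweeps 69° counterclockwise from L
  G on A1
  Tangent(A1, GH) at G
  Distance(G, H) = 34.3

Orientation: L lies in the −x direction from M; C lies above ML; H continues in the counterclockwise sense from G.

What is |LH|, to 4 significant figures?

45.74

M is at the origin; ML is horizontal with |ML| = 23.4 and L on the −x side, so L = (-23.40, 0.000). Since A1 is tangent to ML there, CL ⟂ ML, so C = L + (0, 11.6) = (-23.40, 11.60). On A1, L sits at bearing -90° from C; a 69° counterclockwise sweep puts G at bearing -21°, so G = C + 11.6·(cos -21°, sin -21°) = (-12.57, 7.443). Tangency of A1 to GH means the radius CG is perpendicular to GH, so GH runs along (−sin -21°, cos -21°); with |GH| = 34.3, H = (-0.2784, 39.46). Then |LH| = |H − L| = 45.74.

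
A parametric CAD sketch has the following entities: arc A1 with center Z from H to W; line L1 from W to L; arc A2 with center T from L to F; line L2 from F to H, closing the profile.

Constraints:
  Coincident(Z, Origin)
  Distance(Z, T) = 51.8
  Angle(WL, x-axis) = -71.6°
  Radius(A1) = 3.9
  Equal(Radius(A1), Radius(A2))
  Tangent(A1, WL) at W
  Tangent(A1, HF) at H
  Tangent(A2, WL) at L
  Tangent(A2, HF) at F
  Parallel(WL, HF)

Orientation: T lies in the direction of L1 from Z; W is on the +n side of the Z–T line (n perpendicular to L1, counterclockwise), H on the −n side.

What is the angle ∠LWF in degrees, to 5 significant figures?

8.5632°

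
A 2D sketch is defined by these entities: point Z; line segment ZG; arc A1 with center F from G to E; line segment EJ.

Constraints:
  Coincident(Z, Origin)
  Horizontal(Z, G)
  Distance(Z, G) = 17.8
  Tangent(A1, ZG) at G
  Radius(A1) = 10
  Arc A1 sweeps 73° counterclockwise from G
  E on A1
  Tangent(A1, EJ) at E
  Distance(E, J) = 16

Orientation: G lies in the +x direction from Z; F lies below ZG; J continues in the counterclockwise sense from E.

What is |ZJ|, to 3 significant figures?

22.7

On A1, G sits at bearing 90° from F; a 73° counterclockwise sweep puts E at bearing 163°, so E = F + 10.0·(cos 163°, sin 163°) = (8.24, -7.08). The tangent condition forces FE to be normal to EJ, so EJ runs along (−sin 163°, cos 163°); with |EJ| = 16.0, J = (3.56, -22.4). Then |ZJ| = |J − Z| = 22.7.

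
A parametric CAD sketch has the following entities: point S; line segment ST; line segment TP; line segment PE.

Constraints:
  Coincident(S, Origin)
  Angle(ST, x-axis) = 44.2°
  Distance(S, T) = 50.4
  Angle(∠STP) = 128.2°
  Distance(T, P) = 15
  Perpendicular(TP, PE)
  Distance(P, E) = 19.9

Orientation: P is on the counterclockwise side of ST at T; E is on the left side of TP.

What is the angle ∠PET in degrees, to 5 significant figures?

37.008°

∠STP = 128.2°, so TP runs at 44.2° + (180° − 128.2°) = 96.000° from the x-axis; with |TP| = 15.0, P = T + 15.0·(cos 96.000°, sin 96.000°) = (34.564, 50.055). TP ⟂ PE; with |PE| = 19.9 on the left of TP, E = P + 19.9·(-0.99452, -0.10453) = (14.773, 47.975). Then cos ∠PET = EP·ET / (|EP||ET|), giving 37.008°.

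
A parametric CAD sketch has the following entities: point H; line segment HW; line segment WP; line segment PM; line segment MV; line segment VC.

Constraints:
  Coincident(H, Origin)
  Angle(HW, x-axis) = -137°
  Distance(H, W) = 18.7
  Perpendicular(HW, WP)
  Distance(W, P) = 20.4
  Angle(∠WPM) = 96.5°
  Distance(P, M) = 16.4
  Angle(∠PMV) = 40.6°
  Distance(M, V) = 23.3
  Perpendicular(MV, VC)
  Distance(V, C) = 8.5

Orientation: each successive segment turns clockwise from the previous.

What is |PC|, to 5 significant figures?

11.063

H is at the origin; HW runs at -137.0° with length 18.7, so W = (-13.676, -12.753). The perpendicularity gives WP at right angles to HW, so WP runs at 133.00°; with |WP| = 20.4, P = (-27.589, 2.1662). ∠WPM = 96.5° gives PM at 49.500° from the x-axis; with |PM| = 16.4, M = (-16.938, 14.637). ∠PMV = 40.6° gives MV at -89.900° from the x-axis; with |MV| = 23.3, V = (-16.897, -8.6631). MV ⟂ VC, so VC runs at -179.90°; with |VC| = 8.5, C = (-25.397, -8.6779). Then |PC| = |C − P| = 11.063.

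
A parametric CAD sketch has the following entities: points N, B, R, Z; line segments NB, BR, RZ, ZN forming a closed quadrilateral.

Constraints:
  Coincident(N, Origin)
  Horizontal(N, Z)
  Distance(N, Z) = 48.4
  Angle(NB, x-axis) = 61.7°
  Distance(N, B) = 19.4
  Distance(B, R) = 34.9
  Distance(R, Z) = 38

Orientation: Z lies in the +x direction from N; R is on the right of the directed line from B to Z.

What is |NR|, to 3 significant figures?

22.7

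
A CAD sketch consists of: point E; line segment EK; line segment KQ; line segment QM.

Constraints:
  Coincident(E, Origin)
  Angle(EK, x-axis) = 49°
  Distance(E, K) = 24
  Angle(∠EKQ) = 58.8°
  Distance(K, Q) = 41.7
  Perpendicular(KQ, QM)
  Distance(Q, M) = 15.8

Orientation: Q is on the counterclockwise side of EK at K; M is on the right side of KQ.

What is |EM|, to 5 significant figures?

46.651

E is at the origin; EK runs at 49.0° with length 24.0, so K = 24.0·(cos 49.0°, sin 49.0°) = (15.745, 18.113). ∠EKQ = 58.8°, so KQ runs at 49.0° + (180° − 58.8°) = 170.20° from the x-axis; with |KQ| = 41.7, Q = K + 41.7·(cos 170.20°, sin 170.20°) = (-25.346, 25.211). KQ ⟂ QM; with |QM| = 15.8 on the right of KQ, M = Q + 15.8·(0.17021, 0.98541) = (-22.657, 40.780). Then |EM| = |M − E| = 46.651.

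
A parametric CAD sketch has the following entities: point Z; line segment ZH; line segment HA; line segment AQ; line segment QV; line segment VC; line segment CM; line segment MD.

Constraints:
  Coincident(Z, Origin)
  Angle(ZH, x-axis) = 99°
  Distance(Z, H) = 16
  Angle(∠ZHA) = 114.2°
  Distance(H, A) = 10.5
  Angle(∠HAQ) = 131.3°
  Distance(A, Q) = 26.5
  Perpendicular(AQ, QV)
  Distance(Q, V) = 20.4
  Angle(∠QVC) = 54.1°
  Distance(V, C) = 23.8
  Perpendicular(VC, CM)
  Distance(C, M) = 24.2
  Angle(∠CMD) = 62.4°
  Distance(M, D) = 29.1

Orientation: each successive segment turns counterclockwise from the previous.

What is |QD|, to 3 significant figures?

15.1

Z is at the origin; ZH runs at 99.0° with length 16.0, so H = (-2.50, 15.8). ∠ZHA = 114.2° gives HA at 165° from the x-axis; with |HA| = 10.5, A = (-12.6, 18.6). ∠HAQ = 131.3° gives AQ at -146° from the x-axis; with |AQ| = 26.5, Q = (-34.7, 3.93). The perpendicularity gives QV at right angles to AQ, so QV runs at -56.5°; with |QV| = 20.4, V = (-23.5, -13.1). ∠QVC = 54.1° gives VC at 69.4° from the x-axis; with |VC| = 23.8, C = (-15.1, 9.20). VC ⟂ CM, so CM runs at 159°; with |CM| = 24.2, M = (-37.8, 17.7). ∠CMD = 62.4° gives MD at -83.0° from the x-axis; with |MD| = 29.1, D = (-34.2, -11.2). Then |QD| = |D − Q| = 15.1.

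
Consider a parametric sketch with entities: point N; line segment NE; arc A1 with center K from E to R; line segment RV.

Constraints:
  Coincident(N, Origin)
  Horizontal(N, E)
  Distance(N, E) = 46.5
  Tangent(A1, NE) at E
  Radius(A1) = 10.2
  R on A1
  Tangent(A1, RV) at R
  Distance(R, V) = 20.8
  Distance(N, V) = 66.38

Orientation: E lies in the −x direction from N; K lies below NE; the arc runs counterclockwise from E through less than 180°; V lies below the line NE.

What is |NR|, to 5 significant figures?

57.271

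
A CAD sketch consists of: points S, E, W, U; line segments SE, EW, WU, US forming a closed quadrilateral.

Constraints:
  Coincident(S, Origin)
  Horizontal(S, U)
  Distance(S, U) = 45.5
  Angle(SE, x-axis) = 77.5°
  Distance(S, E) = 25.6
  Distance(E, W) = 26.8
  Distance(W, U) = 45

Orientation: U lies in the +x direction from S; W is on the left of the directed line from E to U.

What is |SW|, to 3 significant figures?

49.1

S is at the origin; S and U share the same y with |SU| = 45.5 and U in +x, so U = (45.5, 0). SE runs at 77.5° with |SE| = 25.6, so E = (5.54, 25.0). W is determined by |EW| = 26.8 and |WU| = 45.0 together: it lies at the intersection of circle(E, 26.8) and circle(U, 45.0). With |EU| = 47.1, the foot of the radical line on EU is 9.70 from E and the perpendicular offset is √(26.8² − 9.70²) = 25.0. Taking the left-of-EU solution: W = (27.0, 41.0).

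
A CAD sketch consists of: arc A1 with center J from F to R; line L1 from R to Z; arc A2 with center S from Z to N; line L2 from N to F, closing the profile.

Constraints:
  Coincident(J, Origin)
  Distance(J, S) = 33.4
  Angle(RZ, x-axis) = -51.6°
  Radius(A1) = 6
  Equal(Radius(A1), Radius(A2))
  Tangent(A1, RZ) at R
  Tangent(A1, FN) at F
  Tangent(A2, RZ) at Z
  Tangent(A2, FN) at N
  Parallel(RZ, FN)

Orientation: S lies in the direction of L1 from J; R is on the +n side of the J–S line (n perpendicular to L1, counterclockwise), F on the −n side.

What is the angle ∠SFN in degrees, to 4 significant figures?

10.18°

Tangency of A1 to both parallel lines with radius 6.0 puts R and F at J ± 6.0·n: R = (4.702, 3.727), F = (-4.702, -3.727). Equal radii place Z and N the same way about S: Z = S + 6.0·n = (25.45, -22.45), N = S − 6.0·n = (16.04, -29.90). Then cos ∠SFN = FS·FN / (|FS||FN|), giving 10.18°.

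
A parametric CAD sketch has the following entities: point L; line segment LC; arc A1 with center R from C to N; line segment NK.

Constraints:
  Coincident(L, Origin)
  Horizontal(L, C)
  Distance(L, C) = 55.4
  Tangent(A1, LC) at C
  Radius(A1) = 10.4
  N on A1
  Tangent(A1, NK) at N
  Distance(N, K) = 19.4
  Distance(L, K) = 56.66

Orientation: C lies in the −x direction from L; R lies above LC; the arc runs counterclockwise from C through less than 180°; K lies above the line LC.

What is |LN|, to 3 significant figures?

46.6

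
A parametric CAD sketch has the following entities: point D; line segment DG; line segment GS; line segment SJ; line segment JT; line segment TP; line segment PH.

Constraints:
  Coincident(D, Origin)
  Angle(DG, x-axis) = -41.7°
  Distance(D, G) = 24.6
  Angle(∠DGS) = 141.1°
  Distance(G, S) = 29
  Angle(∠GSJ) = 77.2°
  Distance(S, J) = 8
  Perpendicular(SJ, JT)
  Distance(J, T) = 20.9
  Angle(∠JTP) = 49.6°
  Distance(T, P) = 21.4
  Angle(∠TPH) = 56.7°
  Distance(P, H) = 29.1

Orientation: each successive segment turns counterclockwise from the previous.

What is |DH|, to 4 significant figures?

45.08

∠JTP = 49.6° gives TP at -39.60° from the x-axis; with |TP| = 21.4, P = (41.85, -27.17). ∠TPH = 56.7° gives PH at 83.70° from the x-axis; with |PH| = 29.1, H = (45.04, 1.751). Then |DH| = |H − D| = 45.08.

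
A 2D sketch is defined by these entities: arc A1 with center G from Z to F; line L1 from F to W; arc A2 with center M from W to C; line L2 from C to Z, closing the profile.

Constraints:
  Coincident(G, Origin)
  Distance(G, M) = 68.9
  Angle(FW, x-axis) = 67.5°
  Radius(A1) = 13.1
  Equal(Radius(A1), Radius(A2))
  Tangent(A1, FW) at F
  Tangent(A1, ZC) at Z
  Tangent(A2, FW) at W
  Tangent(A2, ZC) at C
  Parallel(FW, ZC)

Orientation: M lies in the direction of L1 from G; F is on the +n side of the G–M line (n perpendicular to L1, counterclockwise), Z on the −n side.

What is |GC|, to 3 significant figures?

70.1

The slot axis is L1's direction at 67.5°, so u = (cos 67.5°, sin 67.5°) = (0.383, 0.924) and n = (−sin 67.5°, cos 67.5°) = (-0.924, 0.383). G is at the origin and M lies 68.9 along u from G, so M = 68.9·u = (26.4, 63.7). Tangency of A1 to both parallel lines with radius 13.1 puts F and Z at G ± 13.1·n: F = (-12.1, 5.01), Z = (12.1, -5.01). Equal radii place W and C the same way about M: W = M + 13.1·n = (14.3, 68.7), C = M − 13.1·n = (38.5, 58.6). Then |GC| = |C − G| = 70.1.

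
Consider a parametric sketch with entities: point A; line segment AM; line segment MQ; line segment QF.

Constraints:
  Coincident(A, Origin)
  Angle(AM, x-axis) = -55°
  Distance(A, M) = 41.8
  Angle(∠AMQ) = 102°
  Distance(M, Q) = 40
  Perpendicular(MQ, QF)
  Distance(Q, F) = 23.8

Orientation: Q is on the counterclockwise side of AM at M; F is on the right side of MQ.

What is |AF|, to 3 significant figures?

81.0

A is at the origin; AM runs at -55.0° with length 41.8, so M = 41.8·(cos -55.0°, sin -55.0°) = (24.0, -34.2). ∠AMQ = 102.0°, so MQ runs at -55.0° + (180° − 102.0°) = 23.0° from the x-axis; with |MQ| = 40.0, Q = M + 40.0·(cos 23.0°, sin 23.0°) = (60.8, -18.6). MQ ⟂ QF; with |QF| = 23.8 on the right of MQ, F = Q + 23.8·(0.391, -0.921) = (70.1, -40.5). Then |AF| = |F − A| = 81.0.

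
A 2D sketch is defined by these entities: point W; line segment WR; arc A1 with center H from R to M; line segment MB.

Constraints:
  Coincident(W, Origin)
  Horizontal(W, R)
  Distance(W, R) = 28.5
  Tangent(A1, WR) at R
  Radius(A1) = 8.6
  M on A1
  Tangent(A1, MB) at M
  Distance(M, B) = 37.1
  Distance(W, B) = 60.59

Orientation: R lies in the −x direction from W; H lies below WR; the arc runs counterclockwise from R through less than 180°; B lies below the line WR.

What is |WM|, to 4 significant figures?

37.83

Checks: |HM| = 8.600 ✓; ∠(HM, MB) = 90.00° ✓; |MB| = 37.10 ✓; |WB| = 60.59 ✓.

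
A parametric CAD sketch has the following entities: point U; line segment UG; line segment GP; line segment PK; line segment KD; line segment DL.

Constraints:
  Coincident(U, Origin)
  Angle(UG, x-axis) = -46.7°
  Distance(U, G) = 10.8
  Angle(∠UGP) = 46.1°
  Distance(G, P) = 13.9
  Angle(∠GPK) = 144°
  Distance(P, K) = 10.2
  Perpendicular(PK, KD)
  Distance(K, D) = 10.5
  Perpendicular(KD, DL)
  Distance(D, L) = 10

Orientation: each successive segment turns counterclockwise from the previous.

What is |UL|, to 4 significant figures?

0.9222

U is at the origin; UG runs at -46.7° with length 10.8, so G = (7.407, -7.860). ∠UGP = 46.1° gives GP at 87.20° from the x-axis; with |GP| = 13.9, P = (8.086, 6.023). ∠GPK = 144.0° gives PK at 123.2° from the x-axis; with |PK| = 10.2, K = (2.501, 14.56). PK ⟂ KD, so KD runs at -146.8°; with |KD| = 10.5, D = (-6.285, 8.809). The perpendicularity gives DL at right angles to KD, so DL runs at -56.80°; with |DL| = 10.0, L = (-0.8097, 0.4414). Then |UL| = |L − U| = 0.9222.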